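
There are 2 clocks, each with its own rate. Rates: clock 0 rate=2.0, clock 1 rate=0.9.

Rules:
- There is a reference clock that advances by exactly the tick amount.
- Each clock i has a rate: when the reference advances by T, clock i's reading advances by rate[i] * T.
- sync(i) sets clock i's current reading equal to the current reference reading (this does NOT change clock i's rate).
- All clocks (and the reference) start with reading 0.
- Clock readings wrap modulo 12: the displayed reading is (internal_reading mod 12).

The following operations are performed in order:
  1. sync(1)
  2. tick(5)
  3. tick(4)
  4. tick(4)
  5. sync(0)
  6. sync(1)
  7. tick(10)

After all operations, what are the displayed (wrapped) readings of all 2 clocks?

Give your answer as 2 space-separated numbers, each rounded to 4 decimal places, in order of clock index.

After op 1 sync(1): ref=0.0000 raw=[0.0000 0.0000]
After op 2 tick(5): ref=5.0000 raw=[10.0000 4.5000]
After op 3 tick(4): ref=9.0000 raw=[18.0000 8.1000]
After op 4 tick(4): ref=13.0000 raw=[26.0000 11.7000]
After op 5 sync(0): ref=13.0000 raw=[13.0000 11.7000]
After op 6 sync(1): ref=13.0000 raw=[13.0000 13.0000]
After op 7 tick(10): ref=23.0000 raw=[33.0000 22.0000]
Wrap final raw readings (mod 12): 33.0000 mod 12 = 9.0000; 22.0000 mod 12 = 10.0000

Answer: 9.0000 10.0000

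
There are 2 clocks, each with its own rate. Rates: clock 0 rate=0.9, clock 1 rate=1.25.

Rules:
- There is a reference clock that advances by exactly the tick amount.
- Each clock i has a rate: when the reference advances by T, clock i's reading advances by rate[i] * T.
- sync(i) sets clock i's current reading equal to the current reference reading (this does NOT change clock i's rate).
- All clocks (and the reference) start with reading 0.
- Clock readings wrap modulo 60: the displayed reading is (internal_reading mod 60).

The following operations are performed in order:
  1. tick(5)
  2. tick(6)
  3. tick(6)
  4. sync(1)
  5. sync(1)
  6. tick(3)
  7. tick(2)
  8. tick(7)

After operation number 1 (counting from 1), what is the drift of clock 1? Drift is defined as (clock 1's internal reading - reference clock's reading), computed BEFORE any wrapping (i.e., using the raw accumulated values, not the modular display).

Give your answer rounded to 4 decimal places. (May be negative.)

Answer: 1.2500

Derivation:
After op 1 tick(5): ref=5.0000 raw=[4.5000 6.2500]
Drift of clock 1 after op 1: 6.2500 - 5.0000 = 1.2500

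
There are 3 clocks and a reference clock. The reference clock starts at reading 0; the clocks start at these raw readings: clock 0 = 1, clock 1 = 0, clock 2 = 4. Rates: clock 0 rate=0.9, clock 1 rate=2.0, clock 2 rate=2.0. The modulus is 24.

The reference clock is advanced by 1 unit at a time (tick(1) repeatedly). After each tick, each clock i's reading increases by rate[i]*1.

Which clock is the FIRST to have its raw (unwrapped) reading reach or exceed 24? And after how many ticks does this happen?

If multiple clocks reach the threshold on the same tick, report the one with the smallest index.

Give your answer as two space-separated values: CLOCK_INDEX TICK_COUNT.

clock 0: start=1, rate=0.9, needs 24-1 = 23; ticks = ceil(23/0.9) = ceil(25.5556) = 26; reading at tick 26 = 1 + 0.9*26 = 24.4000
clock 1: start=0, rate=2.0, needs 24-0 = 24; ticks = ceil(24/2.0) = ceil(12.0000) = 12; reading at tick 12 = 0 + 2.0*12 = 24.0000
clock 2: start=4, rate=2.0, needs 24-4 = 20; ticks = ceil(20/2.0) = ceil(10.0000) = 10; reading at tick 10 = 4 + 2.0*10 = 24.0000
Minimum tick count = 10; winners = [2]; smallest index = 2

Answer: 2 10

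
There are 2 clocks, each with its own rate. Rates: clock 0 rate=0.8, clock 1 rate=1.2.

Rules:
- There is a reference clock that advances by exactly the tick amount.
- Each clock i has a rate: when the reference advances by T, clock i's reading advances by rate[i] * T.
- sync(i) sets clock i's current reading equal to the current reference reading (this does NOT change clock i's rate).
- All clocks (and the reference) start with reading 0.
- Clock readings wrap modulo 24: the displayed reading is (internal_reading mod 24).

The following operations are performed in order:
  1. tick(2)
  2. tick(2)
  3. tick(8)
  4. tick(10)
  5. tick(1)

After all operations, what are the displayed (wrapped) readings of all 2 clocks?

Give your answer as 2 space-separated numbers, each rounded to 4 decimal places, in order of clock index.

After op 1 tick(2): ref=2.0000 raw=[1.6000 2.4000]
After op 2 tick(2): ref=4.0000 raw=[3.2000 4.8000]
After op 3 tick(8): ref=12.0000 raw=[9.6000 14.4000]
After op 4 tick(10): ref=22.0000 raw=[17.6000 26.4000]
After op 5 tick(1): ref=23.0000 raw=[18.4000 27.6000]
Wrap final raw readings (mod 24): 18.4000 mod 24 = 18.4000; 27.6000 mod 24 = 3.6000

Answer: 18.4000 3.6000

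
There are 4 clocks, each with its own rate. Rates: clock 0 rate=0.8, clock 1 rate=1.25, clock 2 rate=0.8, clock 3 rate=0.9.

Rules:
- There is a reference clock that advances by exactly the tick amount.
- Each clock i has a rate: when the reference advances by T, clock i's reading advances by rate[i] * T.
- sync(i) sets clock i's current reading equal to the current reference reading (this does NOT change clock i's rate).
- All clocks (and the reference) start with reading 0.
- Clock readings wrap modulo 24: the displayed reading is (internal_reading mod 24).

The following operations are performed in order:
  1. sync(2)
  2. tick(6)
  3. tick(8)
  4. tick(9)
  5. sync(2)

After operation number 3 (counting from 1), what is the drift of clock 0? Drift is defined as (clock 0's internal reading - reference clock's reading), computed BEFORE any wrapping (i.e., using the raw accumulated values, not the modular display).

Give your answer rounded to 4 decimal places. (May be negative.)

Answer: -2.8000

Derivation:
After op 1 sync(2): ref=0.0000 raw=[0.0000 0.0000 0.0000 0.0000]
After op 2 tick(6): ref=6.0000 raw=[4.8000 7.5000 4.8000 5.4000]
After op 3 tick(8): ref=14.0000 raw=[11.2000 17.5000 11.2000 12.6000]
Drift of clock 0 after op 3: 11.2000 - 14.0000 = -2.8000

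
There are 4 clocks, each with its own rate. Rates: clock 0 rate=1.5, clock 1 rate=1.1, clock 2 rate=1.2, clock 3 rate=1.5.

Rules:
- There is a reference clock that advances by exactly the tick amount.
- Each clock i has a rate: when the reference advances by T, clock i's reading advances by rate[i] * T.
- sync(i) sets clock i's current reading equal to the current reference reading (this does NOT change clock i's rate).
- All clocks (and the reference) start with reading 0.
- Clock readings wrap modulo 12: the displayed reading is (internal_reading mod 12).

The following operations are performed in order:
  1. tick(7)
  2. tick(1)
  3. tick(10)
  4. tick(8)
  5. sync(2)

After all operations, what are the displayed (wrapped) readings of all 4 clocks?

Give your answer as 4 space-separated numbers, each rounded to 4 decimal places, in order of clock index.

Answer: 3.0000 4.6000 2.0000 3.0000

Derivation:
After op 1 tick(7): ref=7.0000 raw=[10.5000 7.7000 8.4000 10.5000]
After op 2 tick(1): ref=8.0000 raw=[12.0000 8.8000 9.6000 12.0000]
After op 3 tick(10): ref=18.0000 raw=[27.0000 19.8000 21.6000 27.0000]
After op 4 tick(8): ref=26.0000 raw=[39.0000 28.6000 31.2000 39.0000]
After op 5 sync(2): ref=26.0000 raw=[39.0000 28.6000 26.0000 39.0000]
Wrap final raw readings (mod 12): 39.0000 mod 12 = 3.0000; 28.6000 mod 12 = 4.6000; 26.0000 mod 12 = 2.0000; 39.0000 mod 12 = 3.0000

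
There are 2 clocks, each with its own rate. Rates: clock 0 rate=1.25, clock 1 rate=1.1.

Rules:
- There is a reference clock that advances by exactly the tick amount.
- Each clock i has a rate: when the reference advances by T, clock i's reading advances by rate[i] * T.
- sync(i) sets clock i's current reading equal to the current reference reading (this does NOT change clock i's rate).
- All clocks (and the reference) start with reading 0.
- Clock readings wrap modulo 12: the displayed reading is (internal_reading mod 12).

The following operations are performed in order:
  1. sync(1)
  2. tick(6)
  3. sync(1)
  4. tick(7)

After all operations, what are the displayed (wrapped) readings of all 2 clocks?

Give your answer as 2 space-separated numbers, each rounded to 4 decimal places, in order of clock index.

After op 1 sync(1): ref=0.0000 raw=[0.0000 0.0000]
After op 2 tick(6): ref=6.0000 raw=[7.5000 6.6000]
After op 3 sync(1): ref=6.0000 raw=[7.5000 6.0000]
After op 4 tick(7): ref=13.0000 raw=[16.2500 13.7000]
Wrap final raw readings (mod 12): 16.2500 mod 12 = 4.2500; 13.7000 mod 12 = 1.7000

Answer: 4.2500 1.7000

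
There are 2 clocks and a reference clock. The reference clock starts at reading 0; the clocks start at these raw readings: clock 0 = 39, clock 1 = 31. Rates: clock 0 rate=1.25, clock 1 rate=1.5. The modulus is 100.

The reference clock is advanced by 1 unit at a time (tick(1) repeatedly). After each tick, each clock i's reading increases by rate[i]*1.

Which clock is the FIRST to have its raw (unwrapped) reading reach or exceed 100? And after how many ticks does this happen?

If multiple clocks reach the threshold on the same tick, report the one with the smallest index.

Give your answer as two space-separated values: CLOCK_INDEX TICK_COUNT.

Answer: 1 46

Derivation:
clock 0: start=39, rate=1.25, needs 100-39 = 61; ticks = ceil(61/1.25) = ceil(48.8000) = 49; reading at tick 49 = 39 + 1.25*49 = 100.2500
clock 1: start=31, rate=1.5, needs 100-31 = 69; ticks = ceil(69/1.5) = ceil(46.0000) = 46; reading at tick 46 = 31 + 1.5*46 = 100.0000
Minimum tick count = 46; winners = [1]; smallest index = 1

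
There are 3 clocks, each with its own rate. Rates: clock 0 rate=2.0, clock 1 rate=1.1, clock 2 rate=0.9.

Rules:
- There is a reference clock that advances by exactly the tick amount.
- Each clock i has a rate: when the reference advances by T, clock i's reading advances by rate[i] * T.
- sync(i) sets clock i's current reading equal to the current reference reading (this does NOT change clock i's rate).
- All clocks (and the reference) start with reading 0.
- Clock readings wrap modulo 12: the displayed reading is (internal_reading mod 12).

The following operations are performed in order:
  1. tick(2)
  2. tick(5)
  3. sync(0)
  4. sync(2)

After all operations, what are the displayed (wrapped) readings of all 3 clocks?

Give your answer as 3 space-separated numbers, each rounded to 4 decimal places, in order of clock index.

Answer: 7.0000 7.7000 7.0000

Derivation:
After op 1 tick(2): ref=2.0000 raw=[4.0000 2.2000 1.8000]
After op 2 tick(5): ref=7.0000 raw=[14.0000 7.7000 6.3000]
After op 3 sync(0): ref=7.0000 raw=[7.0000 7.7000 6.3000]
After op 4 sync(2): ref=7.0000 raw=[7.0000 7.7000 7.0000]
Wrap final raw readings (mod 12): 7.0000 mod 12 = 7.0000; 7.7000 mod 12 = 7.7000; 7.0000 mod 12 = 7.0000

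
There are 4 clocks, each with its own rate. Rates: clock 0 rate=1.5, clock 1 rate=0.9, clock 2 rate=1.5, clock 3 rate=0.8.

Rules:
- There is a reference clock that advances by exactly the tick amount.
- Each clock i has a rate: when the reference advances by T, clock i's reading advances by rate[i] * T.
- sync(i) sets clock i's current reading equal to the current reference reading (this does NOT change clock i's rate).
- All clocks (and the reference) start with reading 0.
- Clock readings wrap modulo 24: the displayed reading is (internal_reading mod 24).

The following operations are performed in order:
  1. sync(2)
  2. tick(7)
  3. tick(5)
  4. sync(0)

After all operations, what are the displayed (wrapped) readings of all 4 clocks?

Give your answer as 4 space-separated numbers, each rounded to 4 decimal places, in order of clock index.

Answer: 12.0000 10.8000 18.0000 9.6000

Derivation:
After op 1 sync(2): ref=0.0000 raw=[0.0000 0.0000 0.0000 0.0000]
After op 2 tick(7): ref=7.0000 raw=[10.5000 6.3000 10.5000 5.6000]
After op 3 tick(5): ref=12.0000 raw=[18.0000 10.8000 18.0000 9.6000]
After op 4 sync(0): ref=12.0000 raw=[12.0000 10.8000 18.0000 9.6000]
Wrap final raw readings (mod 24): 12.0000 mod 24 = 12.0000; 10.8000 mod 24 = 10.8000; 18.0000 mod 24 = 18.0000; 9.6000 mod 24 = 9.6000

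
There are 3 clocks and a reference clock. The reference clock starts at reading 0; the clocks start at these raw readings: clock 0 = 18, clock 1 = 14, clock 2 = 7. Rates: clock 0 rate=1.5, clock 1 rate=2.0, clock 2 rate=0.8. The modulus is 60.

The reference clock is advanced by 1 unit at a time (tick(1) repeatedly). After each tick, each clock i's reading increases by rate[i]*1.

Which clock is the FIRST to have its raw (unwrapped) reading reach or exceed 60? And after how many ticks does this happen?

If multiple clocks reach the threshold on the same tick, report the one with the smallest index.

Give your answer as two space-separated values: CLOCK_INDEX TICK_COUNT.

Answer: 1 23

Derivation:
clock 0: start=18, rate=1.5, needs 60-18 = 42; ticks = ceil(42/1.5) = ceil(28.0000) = 28; reading at tick 28 = 18 + 1.5*28 = 60.0000
clock 1: start=14, rate=2.0, needs 60-14 = 46; ticks = ceil(46/2.0) = ceil(23.0000) = 23; reading at tick 23 = 14 + 2.0*23 = 60.0000
clock 2: start=7, rate=0.8, needs 60-7 = 53; ticks = ceil(53/0.8) = ceil(66.2500) = 67; reading at tick 67 = 7 + 0.8*67 = 60.6000
Minimum tick count = 23; winners = [1]; smallest index = 1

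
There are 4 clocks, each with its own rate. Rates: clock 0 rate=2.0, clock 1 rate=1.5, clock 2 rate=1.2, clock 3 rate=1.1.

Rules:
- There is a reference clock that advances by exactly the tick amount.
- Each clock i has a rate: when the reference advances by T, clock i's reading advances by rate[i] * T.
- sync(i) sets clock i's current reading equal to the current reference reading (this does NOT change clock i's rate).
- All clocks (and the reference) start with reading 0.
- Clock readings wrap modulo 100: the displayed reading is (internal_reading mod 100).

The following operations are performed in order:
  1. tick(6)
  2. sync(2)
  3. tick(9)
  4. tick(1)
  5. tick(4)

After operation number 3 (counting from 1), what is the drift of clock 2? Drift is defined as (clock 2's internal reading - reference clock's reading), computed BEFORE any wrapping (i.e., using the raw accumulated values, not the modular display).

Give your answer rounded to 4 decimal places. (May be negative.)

After op 1 tick(6): ref=6.0000 raw=[12.0000 9.0000 7.2000 6.6000]
After op 2 sync(2): ref=6.0000 raw=[12.0000 9.0000 6.0000 6.6000]
After op 3 tick(9): ref=15.0000 raw=[30.0000 22.5000 16.8000 16.5000]
Drift of clock 2 after op 3: 16.8000 - 15.0000 = 1.8000

Answer: 1.8000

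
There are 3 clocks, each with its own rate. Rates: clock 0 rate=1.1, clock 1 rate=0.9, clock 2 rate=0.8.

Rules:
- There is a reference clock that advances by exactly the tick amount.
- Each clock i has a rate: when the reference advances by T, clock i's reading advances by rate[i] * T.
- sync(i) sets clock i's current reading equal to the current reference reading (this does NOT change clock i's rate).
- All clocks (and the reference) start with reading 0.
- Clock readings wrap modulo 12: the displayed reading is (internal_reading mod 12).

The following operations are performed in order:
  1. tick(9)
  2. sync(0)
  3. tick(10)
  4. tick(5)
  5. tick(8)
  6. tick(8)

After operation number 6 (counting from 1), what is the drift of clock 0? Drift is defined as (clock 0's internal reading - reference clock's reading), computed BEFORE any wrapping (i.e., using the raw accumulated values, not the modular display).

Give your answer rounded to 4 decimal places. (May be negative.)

Answer: 3.1000

Derivation:
After op 1 tick(9): ref=9.0000 raw=[9.9000 8.1000 7.2000]
After op 2 sync(0): ref=9.0000 raw=[9.0000 8.1000 7.2000]
After op 3 tick(10): ref=19.0000 raw=[20.0000 17.1000 15.2000]
After op 4 tick(5): ref=24.0000 raw=[25.5000 21.6000 19.2000]
After op 5 tick(8): ref=32.0000 raw=[34.3000 28.8000 25.6000]
After op 6 tick(8): ref=40.0000 raw=[43.1000 36.0000 32.0000]
Drift of clock 0 after op 6: 43.1000 - 40.0000 = 3.1000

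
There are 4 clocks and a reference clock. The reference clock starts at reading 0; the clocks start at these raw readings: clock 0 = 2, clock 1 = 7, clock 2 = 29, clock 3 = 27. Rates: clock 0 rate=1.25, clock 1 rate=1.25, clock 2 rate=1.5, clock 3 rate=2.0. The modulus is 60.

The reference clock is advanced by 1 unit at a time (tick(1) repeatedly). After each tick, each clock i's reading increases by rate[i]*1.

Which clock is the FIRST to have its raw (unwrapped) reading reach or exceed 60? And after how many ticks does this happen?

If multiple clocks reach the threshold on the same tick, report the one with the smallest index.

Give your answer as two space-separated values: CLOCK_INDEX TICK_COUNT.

clock 0: start=2, rate=1.25, needs 60-2 = 58; ticks = ceil(58/1.25) = ceil(46.4000) = 47; reading at tick 47 = 2 + 1.25*47 = 60.7500
clock 1: start=7, rate=1.25, needs 60-7 = 53; ticks = ceil(53/1.25) = ceil(42.4000) = 43; reading at tick 43 = 7 + 1.25*43 = 60.7500
clock 2: start=29, rate=1.5, needs 60-29 = 31; ticks = ceil(31/1.5) = ceil(20.6667) = 21; reading at tick 21 = 29 + 1.5*21 = 60.5000
clock 3: start=27, rate=2.0, needs 60-27 = 33; ticks = ceil(33/2.0) = ceil(16.5000) = 17; reading at tick 17 = 27 + 2.0*17 = 61.0000
Minimum tick count = 17; winners = [3]; smallest index = 3

Answer: 3 17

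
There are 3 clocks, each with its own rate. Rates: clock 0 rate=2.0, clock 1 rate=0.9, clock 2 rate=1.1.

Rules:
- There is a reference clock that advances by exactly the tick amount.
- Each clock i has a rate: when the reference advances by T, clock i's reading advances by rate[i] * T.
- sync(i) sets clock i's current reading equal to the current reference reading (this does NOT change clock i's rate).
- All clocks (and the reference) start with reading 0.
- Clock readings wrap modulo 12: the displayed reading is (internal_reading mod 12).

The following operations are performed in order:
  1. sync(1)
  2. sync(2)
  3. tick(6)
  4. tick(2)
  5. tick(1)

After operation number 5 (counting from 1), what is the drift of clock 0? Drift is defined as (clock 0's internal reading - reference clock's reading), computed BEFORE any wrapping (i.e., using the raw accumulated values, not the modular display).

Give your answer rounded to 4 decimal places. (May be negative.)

After op 1 sync(1): ref=0.0000 raw=[0.0000 0.0000 0.0000]
After op 2 sync(2): ref=0.0000 raw=[0.0000 0.0000 0.0000]
After op 3 tick(6): ref=6.0000 raw=[12.0000 5.4000 6.6000]
After op 4 tick(2): ref=8.0000 raw=[16.0000 7.2000 8.8000]
After op 5 tick(1): ref=9.0000 raw=[18.0000 8.1000 9.9000]
Drift of clock 0 after op 5: 18.0000 - 9.0000 = 9.0000

Answer: 9.0000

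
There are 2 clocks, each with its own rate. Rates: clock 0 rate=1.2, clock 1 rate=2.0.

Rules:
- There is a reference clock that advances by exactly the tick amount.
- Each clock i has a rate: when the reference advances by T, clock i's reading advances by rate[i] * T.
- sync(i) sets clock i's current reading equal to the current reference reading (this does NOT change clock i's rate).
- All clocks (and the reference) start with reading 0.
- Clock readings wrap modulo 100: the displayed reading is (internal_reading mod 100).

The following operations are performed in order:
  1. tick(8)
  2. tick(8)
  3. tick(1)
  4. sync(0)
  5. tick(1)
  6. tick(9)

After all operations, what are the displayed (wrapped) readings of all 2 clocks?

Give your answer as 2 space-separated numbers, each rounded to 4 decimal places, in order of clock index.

Answer: 29.0000 54.0000

Derivation:
After op 1 tick(8): ref=8.0000 raw=[9.6000 16.0000]
After op 2 tick(8): ref=16.0000 raw=[19.2000 32.0000]
After op 3 tick(1): ref=17.0000 raw=[20.4000 34.0000]
After op 4 sync(0): ref=17.0000 raw=[17.0000 34.0000]
After op 5 tick(1): ref=18.0000 raw=[18.2000 36.0000]
After op 6 tick(9): ref=27.0000 raw=[29.0000 54.0000]
Wrap final raw readings (mod 100): 29.0000 mod 100 = 29.0000; 54.0000 mod 100 = 54.0000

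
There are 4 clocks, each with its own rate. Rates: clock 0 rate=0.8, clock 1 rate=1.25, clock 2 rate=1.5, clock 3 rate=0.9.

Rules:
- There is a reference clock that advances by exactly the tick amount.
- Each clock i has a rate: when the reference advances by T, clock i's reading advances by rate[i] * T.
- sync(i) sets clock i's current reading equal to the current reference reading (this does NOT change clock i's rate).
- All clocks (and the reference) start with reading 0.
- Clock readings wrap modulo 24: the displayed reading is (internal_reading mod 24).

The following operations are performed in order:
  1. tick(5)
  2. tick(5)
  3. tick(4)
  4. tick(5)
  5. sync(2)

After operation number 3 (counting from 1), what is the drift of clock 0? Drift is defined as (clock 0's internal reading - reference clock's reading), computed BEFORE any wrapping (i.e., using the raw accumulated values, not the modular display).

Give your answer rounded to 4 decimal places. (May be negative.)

Answer: -2.8000

Derivation:
After op 1 tick(5): ref=5.0000 raw=[4.0000 6.2500 7.5000 4.5000]
After op 2 tick(5): ref=10.0000 raw=[8.0000 12.5000 15.0000 9.0000]
After op 3 tick(4): ref=14.0000 raw=[11.2000 17.5000 21.0000 12.6000]
Drift of clock 0 after op 3: 11.2000 - 14.0000 = -2.8000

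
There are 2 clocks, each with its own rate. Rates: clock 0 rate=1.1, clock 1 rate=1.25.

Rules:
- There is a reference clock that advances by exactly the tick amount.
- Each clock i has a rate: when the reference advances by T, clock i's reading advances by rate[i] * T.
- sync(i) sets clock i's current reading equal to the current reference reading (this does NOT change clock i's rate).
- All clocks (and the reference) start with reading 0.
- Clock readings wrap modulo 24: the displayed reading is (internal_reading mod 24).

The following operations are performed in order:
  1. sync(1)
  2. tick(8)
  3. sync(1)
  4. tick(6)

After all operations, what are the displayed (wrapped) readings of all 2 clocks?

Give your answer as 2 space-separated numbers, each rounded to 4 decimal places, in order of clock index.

Answer: 15.4000 15.5000

Derivation:
After op 1 sync(1): ref=0.0000 raw=[0.0000 0.0000]
After op 2 tick(8): ref=8.0000 raw=[8.8000 10.0000]
After op 3 sync(1): ref=8.0000 raw=[8.8000 8.0000]
After op 4 tick(6): ref=14.0000 raw=[15.4000 15.5000]
Wrap final raw readings (mod 24): 15.4000 mod 24 = 15.4000; 15.5000 mod 24 = 15.5000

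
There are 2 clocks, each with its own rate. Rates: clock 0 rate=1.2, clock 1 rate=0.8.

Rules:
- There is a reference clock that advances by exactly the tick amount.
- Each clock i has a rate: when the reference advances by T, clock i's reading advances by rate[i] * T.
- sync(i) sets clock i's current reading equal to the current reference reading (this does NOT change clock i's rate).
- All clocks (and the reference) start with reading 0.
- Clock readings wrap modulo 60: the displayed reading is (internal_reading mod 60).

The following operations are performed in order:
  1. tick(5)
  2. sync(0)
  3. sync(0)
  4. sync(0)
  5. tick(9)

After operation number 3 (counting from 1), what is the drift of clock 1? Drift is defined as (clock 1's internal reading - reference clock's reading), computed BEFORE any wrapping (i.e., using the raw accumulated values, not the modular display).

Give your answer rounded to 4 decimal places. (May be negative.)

After op 1 tick(5): ref=5.0000 raw=[6.0000 4.0000]
After op 2 sync(0): ref=5.0000 raw=[5.0000 4.0000]
After op 3 sync(0): ref=5.0000 raw=[5.0000 4.0000]
Drift of clock 1 after op 3: 4.0000 - 5.0000 = -1.0000

Answer: -1.0000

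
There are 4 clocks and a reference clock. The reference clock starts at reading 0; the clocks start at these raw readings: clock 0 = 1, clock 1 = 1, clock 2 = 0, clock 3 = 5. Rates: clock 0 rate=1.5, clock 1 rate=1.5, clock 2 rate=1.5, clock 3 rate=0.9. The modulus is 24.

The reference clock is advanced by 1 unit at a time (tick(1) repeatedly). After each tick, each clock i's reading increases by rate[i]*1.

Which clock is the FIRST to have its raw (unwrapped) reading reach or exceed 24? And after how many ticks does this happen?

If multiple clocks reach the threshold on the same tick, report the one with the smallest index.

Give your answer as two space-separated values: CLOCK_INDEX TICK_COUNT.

Answer: 0 16

Derivation:
clock 0: start=1, rate=1.5, needs 24-1 = 23; ticks = ceil(23/1.5) = ceil(15.3333) = 16; reading at tick 16 = 1 + 1.5*16 = 25.0000
clock 1: start=1, rate=1.5, needs 24-1 = 23; ticks = ceil(23/1.5) = ceil(15.3333) = 16; reading at tick 16 = 1 + 1.5*16 = 25.0000
clock 2: start=0, rate=1.5, needs 24-0 = 24; ticks = ceil(24/1.5) = ceil(16.0000) = 16; reading at tick 16 = 0 + 1.5*16 = 24.0000
clock 3: start=5, rate=0.9, needs 24-5 = 19; ticks = ceil(19/0.9) = ceil(21.1111) = 22; reading at tick 22 = 5 + 0.9*22 = 24.8000
Minimum tick count = 16; winners = [0, 1, 2]; smallest index = 0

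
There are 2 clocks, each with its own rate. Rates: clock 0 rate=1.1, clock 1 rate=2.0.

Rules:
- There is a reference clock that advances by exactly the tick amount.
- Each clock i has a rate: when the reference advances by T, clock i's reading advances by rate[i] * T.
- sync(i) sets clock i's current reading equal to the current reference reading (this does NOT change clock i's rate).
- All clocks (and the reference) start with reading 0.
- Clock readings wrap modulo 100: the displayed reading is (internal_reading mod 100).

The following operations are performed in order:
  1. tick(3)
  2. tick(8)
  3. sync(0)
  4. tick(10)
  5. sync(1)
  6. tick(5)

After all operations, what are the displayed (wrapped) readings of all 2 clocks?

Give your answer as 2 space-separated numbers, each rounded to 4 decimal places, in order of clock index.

After op 1 tick(3): ref=3.0000 raw=[3.3000 6.0000]
After op 2 tick(8): ref=11.0000 raw=[12.1000 22.0000]
After op 3 sync(0): ref=11.0000 raw=[11.0000 22.0000]
After op 4 tick(10): ref=21.0000 raw=[22.0000 42.0000]
After op 5 sync(1): ref=21.0000 raw=[22.0000 21.0000]
After op 6 tick(5): ref=26.0000 raw=[27.5000 31.0000]
Wrap final raw readings (mod 100): 27.5000 mod 100 = 27.5000; 31.0000 mod 100 = 31.0000

Answer: 27.5000 31.0000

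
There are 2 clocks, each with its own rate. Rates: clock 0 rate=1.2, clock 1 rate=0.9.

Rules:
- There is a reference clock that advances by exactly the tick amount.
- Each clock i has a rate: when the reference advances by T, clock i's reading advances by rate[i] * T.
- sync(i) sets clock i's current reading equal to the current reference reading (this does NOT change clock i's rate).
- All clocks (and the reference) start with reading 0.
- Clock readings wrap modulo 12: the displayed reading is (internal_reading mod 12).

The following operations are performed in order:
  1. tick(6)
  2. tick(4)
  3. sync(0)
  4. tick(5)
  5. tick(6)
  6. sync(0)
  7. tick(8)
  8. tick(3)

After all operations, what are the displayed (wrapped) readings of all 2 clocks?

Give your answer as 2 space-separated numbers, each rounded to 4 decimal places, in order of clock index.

Answer: 10.2000 4.8000

Derivation:
After op 1 tick(6): ref=6.0000 raw=[7.2000 5.4000]
After op 2 tick(4): ref=10.0000 raw=[12.0000 9.0000]
After op 3 sync(0): ref=10.0000 raw=[10.0000 9.0000]
After op 4 tick(5): ref=15.0000 raw=[16.0000 13.5000]
After op 5 tick(6): ref=21.0000 raw=[23.2000 18.9000]
After op 6 sync(0): ref=21.0000 raw=[21.0000 18.9000]
After op 7 tick(8): ref=29.0000 raw=[30.6000 26.1000]
After op 8 tick(3): ref=32.0000 raw=[34.2000 28.8000]
Wrap final raw readings (mod 12): 34.2000 mod 12 = 10.2000; 28.8000 mod 12 = 4.8000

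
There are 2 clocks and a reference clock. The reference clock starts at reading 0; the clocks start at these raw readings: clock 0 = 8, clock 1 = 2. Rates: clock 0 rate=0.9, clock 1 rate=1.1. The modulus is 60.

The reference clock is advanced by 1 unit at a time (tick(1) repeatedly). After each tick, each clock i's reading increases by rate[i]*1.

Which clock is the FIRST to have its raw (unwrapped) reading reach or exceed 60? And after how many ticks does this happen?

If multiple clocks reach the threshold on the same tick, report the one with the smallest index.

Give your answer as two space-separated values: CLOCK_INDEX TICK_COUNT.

clock 0: start=8, rate=0.9, needs 60-8 = 52; ticks = ceil(52/0.9) = ceil(57.7778) = 58; reading at tick 58 = 8 + 0.9*58 = 60.2000
clock 1: start=2, rate=1.1, needs 60-2 = 58; ticks = ceil(58/1.1) = ceil(52.7273) = 53; reading at tick 53 = 2 + 1.1*53 = 60.3000
Minimum tick count = 53; winners = [1]; smallest index = 1

Answer: 1 53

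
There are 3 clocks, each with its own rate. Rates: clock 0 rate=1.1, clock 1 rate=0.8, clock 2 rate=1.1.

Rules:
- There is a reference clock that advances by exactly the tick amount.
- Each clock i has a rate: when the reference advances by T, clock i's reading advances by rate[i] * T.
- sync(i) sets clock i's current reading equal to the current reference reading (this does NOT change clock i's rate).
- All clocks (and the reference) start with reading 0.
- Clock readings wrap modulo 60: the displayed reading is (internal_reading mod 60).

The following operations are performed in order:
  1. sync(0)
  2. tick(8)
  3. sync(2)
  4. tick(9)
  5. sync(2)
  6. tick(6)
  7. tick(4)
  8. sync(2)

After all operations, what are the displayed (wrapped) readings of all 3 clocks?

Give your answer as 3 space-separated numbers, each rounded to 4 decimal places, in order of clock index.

Answer: 29.7000 21.6000 27.0000

Derivation:
After op 1 sync(0): ref=0.0000 raw=[0.0000 0.0000 0.0000]
After op 2 tick(8): ref=8.0000 raw=[8.8000 6.4000 8.8000]
After op 3 sync(2): ref=8.0000 raw=[8.8000 6.4000 8.0000]
After op 4 tick(9): ref=17.0000 raw=[18.7000 13.6000 17.9000]
After op 5 sync(2): ref=17.0000 raw=[18.7000 13.6000 17.0000]
After op 6 tick(6): ref=23.0000 raw=[25.3000 18.4000 23.6000]
After op 7 tick(4): ref=27.0000 raw=[29.7000 21.6000 28.0000]
After op 8 sync(2): ref=27.0000 raw=[29.7000 21.6000 27.0000]
Wrap final raw readings (mod 60): 29.7000 mod 60 = 29.7000; 21.6000 mod 60 = 21.6000; 27.0000 mod 60 = 27.0000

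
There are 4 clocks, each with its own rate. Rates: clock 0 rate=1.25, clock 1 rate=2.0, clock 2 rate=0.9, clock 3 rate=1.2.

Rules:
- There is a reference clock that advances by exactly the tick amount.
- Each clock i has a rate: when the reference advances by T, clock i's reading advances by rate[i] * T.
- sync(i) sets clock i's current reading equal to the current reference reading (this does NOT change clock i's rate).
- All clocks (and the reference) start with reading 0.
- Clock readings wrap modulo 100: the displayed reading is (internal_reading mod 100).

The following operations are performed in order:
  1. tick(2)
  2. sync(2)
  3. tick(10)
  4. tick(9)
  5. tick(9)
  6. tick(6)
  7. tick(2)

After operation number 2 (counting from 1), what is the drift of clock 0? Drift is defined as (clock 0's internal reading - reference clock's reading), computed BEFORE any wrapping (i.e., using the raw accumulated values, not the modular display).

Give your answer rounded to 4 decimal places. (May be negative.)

Answer: 0.5000

Derivation:
After op 1 tick(2): ref=2.0000 raw=[2.5000 4.0000 1.8000 2.4000]
After op 2 sync(2): ref=2.0000 raw=[2.5000 4.0000 2.0000 2.4000]
Drift of clock 0 after op 2: 2.5000 - 2.0000 = 0.5000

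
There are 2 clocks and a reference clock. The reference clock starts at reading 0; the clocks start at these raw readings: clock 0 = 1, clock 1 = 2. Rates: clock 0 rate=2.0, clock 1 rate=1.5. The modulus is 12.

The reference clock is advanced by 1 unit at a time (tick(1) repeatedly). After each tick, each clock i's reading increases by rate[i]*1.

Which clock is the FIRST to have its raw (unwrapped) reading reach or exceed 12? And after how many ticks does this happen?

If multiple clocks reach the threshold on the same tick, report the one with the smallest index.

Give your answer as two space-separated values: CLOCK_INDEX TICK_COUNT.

clock 0: start=1, rate=2.0, needs 12-1 = 11; ticks = ceil(11/2.0) = ceil(5.5000) = 6; reading at tick 6 = 1 + 2.0*6 = 13.0000
clock 1: start=2, rate=1.5, needs 12-2 = 10; ticks = ceil(10/1.5) = ceil(6.6667) = 7; reading at tick 7 = 2 + 1.5*7 = 12.5000
Minimum tick count = 6; winners = [0]; smallest index = 0

Answer: 0 6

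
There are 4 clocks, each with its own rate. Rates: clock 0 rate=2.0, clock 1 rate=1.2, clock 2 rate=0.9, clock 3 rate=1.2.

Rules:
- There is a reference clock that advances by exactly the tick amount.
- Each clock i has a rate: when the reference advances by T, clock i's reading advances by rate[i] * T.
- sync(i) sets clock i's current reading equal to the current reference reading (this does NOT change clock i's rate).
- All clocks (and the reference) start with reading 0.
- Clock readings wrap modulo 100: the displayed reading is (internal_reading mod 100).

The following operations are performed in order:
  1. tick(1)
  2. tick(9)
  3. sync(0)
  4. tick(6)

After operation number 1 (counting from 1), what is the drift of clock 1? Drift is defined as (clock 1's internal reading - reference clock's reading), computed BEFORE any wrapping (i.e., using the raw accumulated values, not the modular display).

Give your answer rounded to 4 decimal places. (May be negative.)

After op 1 tick(1): ref=1.0000 raw=[2.0000 1.2000 0.9000 1.2000]
Drift of clock 1 after op 1: 1.2000 - 1.0000 = 0.2000

Answer: 0.2000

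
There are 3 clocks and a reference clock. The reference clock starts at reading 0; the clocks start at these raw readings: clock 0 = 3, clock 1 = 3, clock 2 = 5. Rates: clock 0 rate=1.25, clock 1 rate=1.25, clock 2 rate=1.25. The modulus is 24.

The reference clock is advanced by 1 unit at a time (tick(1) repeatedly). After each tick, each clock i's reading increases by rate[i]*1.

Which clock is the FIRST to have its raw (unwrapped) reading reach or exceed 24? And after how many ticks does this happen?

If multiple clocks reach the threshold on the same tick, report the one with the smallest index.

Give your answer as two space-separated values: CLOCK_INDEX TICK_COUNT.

clock 0: start=3, rate=1.25, needs 24-3 = 21; ticks = ceil(21/1.25) = ceil(16.8000) = 17; reading at tick 17 = 3 + 1.25*17 = 24.2500
clock 1: start=3, rate=1.25, needs 24-3 = 21; ticks = ceil(21/1.25) = ceil(16.8000) = 17; reading at tick 17 = 3 + 1.25*17 = 24.2500
clock 2: start=5, rate=1.25, needs 24-5 = 19; ticks = ceil(19/1.25) = ceil(15.2000) = 16; reading at tick 16 = 5 + 1.25*16 = 25.0000
Minimum tick count = 16; winners = [2]; smallest index = 2

Answer: 2 16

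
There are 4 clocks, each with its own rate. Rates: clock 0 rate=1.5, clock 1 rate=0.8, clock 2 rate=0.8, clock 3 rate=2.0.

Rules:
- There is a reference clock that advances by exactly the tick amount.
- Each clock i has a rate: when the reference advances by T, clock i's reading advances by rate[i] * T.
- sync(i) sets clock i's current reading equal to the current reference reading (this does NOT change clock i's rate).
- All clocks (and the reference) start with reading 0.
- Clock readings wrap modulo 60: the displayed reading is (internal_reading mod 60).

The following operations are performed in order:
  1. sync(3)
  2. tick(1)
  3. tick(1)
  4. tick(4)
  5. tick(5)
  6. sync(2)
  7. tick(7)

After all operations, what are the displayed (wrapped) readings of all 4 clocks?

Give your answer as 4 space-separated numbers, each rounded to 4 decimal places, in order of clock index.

Answer: 27.0000 14.4000 16.6000 36.0000

Derivation:
After op 1 sync(3): ref=0.0000 raw=[0.0000 0.0000 0.0000 0.0000]
After op 2 tick(1): ref=1.0000 raw=[1.5000 0.8000 0.8000 2.0000]
After op 3 tick(1): ref=2.0000 raw=[3.0000 1.6000 1.6000 4.0000]
After op 4 tick(4): ref=6.0000 raw=[9.0000 4.8000 4.8000 12.0000]
After op 5 tick(5): ref=11.0000 raw=[16.5000 8.8000 8.8000 22.0000]
After op 6 sync(2): ref=11.0000 raw=[16.5000 8.8000 11.0000 22.0000]
After op 7 tick(7): ref=18.0000 raw=[27.0000 14.4000 16.6000 36.0000]
Wrap final raw readings (mod 60): 27.0000 mod 60 = 27.0000; 14.4000 mod 60 = 14.4000; 16.6000 mod 60 = 16.6000; 36.0000 mod 60 = 36.0000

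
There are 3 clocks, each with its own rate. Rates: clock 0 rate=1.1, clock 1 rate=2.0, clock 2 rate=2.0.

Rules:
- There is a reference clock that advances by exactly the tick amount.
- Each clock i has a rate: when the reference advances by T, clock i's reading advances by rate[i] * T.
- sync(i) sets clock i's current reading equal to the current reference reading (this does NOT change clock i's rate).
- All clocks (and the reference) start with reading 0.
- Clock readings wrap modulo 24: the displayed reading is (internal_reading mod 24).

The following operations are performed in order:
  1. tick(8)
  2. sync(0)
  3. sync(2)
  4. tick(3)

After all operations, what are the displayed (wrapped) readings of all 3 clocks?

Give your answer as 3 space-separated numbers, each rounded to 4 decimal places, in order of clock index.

Answer: 11.3000 22.0000 14.0000

Derivation:
After op 1 tick(8): ref=8.0000 raw=[8.8000 16.0000 16.0000]
After op 2 sync(0): ref=8.0000 raw=[8.0000 16.0000 16.0000]
After op 3 sync(2): ref=8.0000 raw=[8.0000 16.0000 8.0000]
After op 4 tick(3): ref=11.0000 raw=[11.3000 22.0000 14.0000]
Wrap final raw readings (mod 24): 11.3000 mod 24 = 11.3000; 22.0000 mod 24 = 22.0000; 14.0000 mod 24 = 14.0000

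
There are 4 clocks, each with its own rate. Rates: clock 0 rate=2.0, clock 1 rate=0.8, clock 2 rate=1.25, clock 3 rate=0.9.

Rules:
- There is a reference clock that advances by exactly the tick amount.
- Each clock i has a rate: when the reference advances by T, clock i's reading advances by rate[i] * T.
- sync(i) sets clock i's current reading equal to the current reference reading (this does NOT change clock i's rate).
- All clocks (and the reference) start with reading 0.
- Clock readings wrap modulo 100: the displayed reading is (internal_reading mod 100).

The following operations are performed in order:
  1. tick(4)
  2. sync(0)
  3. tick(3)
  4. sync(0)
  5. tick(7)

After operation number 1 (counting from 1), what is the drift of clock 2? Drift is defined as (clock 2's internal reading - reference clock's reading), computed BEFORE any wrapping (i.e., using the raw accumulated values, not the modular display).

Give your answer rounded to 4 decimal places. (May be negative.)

Answer: 1.0000

Derivation:
After op 1 tick(4): ref=4.0000 raw=[8.0000 3.2000 5.0000 3.6000]
Drift of clock 2 after op 1: 5.0000 - 4.0000 = 1.0000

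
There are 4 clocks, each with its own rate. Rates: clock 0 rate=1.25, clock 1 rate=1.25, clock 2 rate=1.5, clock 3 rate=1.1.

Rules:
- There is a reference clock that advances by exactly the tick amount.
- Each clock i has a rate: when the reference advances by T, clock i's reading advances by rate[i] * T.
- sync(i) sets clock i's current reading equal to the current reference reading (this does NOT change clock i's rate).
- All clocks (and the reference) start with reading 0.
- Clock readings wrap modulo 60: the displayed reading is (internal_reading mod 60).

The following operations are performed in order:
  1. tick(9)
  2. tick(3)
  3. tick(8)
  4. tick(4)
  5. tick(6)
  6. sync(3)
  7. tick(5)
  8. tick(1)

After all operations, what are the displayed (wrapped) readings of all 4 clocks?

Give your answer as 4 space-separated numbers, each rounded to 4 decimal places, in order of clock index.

Answer: 45.0000 45.0000 54.0000 36.6000

Derivation:
After op 1 tick(9): ref=9.0000 raw=[11.2500 11.2500 13.5000 9.9000]
After op 2 tick(3): ref=12.0000 raw=[15.0000 15.0000 18.0000 13.2000]
After op 3 tick(8): ref=20.0000 raw=[25.0000 25.0000 30.0000 22.0000]
After op 4 tick(4): ref=24.0000 raw=[30.0000 30.0000 36.0000 26.4000]
After op 5 tick(6): ref=30.0000 raw=[37.5000 37.5000 45.0000 33.0000]
After op 6 sync(3): ref=30.0000 raw=[37.5000 37.5000 45.0000 30.0000]
After op 7 tick(5): ref=35.0000 raw=[43.7500 43.7500 52.5000 35.5000]
After op 8 tick(1): ref=36.0000 raw=[45.0000 45.0000 54.0000 36.6000]
Wrap final raw readings (mod 60): 45.0000 mod 60 = 45.0000; 45.0000 mod 60 = 45.0000; 54.0000 mod 60 = 54.0000; 36.6000 mod 60 = 36.6000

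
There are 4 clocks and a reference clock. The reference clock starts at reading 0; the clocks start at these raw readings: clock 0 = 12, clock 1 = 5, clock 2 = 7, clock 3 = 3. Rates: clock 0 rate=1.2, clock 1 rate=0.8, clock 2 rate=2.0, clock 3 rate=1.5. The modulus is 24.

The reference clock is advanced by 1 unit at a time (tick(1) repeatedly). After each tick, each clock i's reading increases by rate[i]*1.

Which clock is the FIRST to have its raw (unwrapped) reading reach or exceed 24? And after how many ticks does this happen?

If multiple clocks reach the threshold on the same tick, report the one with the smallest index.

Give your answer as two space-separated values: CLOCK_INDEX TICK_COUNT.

clock 0: start=12, rate=1.2, needs 24-12 = 12; ticks = ceil(12/1.2) = ceil(10.0000) = 10; reading at tick 10 = 12 + 1.2*10 = 24.0000
clock 1: start=5, rate=0.8, needs 24-5 = 19; ticks = ceil(19/0.8) = ceil(23.7500) = 24; reading at tick 24 = 5 + 0.8*24 = 24.2000
clock 2: start=7, rate=2.0, needs 24-7 = 17; ticks = ceil(17/2.0) = ceil(8.5000) = 9; reading at tick 9 = 7 + 2.0*9 = 25.0000
clock 3: start=3, rate=1.5, needs 24-3 = 21; ticks = ceil(21/1.5) = ceil(14.0000) = 14; reading at tick 14 = 3 + 1.5*14 = 24.0000
Minimum tick count = 9; winners = [2]; smallest index = 2

Answer: 2 9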